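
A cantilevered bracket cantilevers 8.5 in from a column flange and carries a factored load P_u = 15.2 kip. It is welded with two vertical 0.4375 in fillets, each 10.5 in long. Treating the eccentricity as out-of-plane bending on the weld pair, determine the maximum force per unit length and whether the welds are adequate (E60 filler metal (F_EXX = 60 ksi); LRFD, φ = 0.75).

L_w = 2 × 10.5 = 21 in; section modulus (unit throat) S = 2 × L²/6 = 36.75 in².
Direct shear f_v = P/L_w = 15.2/21 = 0.7238 kip/in.
Moment M = P × e = 15.2 × 8.5 = 129.2 kip·in; bending f_b = M/S = 3.516 kip/in.
f_max = √(f_v² + f_b²) = √(0.7238² + 3.516²) = 3.589 kip/in.
φr_n = 0.75 × 0.6 × 60 × (0.707 × 0.4375) = 8.351 kip/in → adequate.

f_max ≈ 3.59 kip/in; adequate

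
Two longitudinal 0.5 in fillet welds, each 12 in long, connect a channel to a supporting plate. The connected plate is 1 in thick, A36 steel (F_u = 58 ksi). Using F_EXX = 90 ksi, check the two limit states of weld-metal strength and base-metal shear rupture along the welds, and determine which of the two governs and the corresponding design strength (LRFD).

φR_n ≈ 344 kip (weld metal governs)

t_e = 0.707 × 0.5 = 0.3535 in; L = 24 in.
Weld metal: φR_n = 0.75 × 0.6 × 90 × 0.3535 × 24 = 343.6 kip.
Base metal (shear rupture): φR_n = 0.75 × 0.6 × 58 × 1 × 24 = 626.4 kip.
Governing: weld metal.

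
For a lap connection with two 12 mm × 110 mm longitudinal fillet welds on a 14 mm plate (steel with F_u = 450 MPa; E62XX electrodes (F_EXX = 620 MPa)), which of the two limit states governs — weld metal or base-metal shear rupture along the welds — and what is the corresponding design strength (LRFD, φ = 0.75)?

φR_n ≈ 521 kN (weld metal governs)

t_e = 0.707 × 12 = 8.484 mm; L = 220 mm.
Weld metal: φR_n = 0.75 × 0.6 × 620 × 8.484 × 220 × 10⁻³ = 520.7 kN.
Base metal (shear rupture): φR_n = 0.75 × 0.6 × 450 × 14 × 220 × 10⁻³ = 623.7 kN.
Governing: weld metal.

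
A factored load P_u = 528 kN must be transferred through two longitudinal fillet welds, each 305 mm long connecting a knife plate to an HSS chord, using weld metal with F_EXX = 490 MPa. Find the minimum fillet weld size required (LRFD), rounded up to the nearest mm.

w = 6 mm

Total weld length L = 610 mm.
Required throat t_e = P_u / (φ × 0.6 F_EXX × L) = 528 / (0.75 × 0.6 × 490 × 610 × 10⁻³) = 3.926 mm.
Required leg w = t_e / 0.707 = 5.552 mm → use 6 mm.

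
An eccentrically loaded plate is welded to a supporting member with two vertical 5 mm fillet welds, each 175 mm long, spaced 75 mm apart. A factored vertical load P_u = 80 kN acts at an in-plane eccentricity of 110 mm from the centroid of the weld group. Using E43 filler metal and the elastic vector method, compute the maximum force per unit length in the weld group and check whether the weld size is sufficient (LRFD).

f_max ≈ 726 N/mm; NOT adequate

E43XX → F_EXX = 430 MPa.
Total weld length L_w = 350 mm. Treat welds as unit-width lines.
Polar moment about centroid: J = 2[d³/12 + d(b/2)²] = 2[175³/12 + 175×37.5²] = 1385000 mm³.
Direct shear f_v = P/L_w = 80×10³ / 350 = 228.6 N/mm (vertical).
Torsion M = P·e = 80×10³ × 110 = 8800000 N·mm.
Critical point at (x, y) = (37.5, 87.5) from centroid. f_tx = M·y/J = 555.8 N/mm; f_ty = M·x/J = 238.2 N/mm.
Resultant f_max = √[f_tx² + (f_v + f_ty)²] = √[555.8² + (228.6 + 238.2)²] = 725.8 N/mm.
Capacity per unit length: φr_n = 0.75 × 0.6 × 430 × (0.707 × 5) = 684 N/mm.
725.8 > 684 → NOT adequate.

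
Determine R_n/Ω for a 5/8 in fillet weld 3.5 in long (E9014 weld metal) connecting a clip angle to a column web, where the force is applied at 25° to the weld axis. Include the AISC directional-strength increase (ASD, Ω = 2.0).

E90XX → F_EXX = 90 ksi.
t_e = 0.707 × 0.625 = 0.4419 in; A_we = 0.4419 × 3.5 = 1.547 in².
Directional factor: 1.0 + 0.5 sin^1.5(25°) = 1.137.
F_nw = 0.6 × 90 × 1.137 = 61.42 ksi.
R_n/Ω = (61.42 × 1.547) / 2.0 = 47.49 kips.

R_n/Ω ≈ 47.5 kips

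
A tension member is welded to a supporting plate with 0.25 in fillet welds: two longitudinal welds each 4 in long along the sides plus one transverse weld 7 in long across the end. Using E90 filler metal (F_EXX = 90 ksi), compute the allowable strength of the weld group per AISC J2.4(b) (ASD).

R_n/Ω ≈ 82.6 kip

t_e = 0.707 × 0.25 = 0.1767 in.
R_nwl = 0.6 × 90 × 0.1767 × 8 = 76.36 kip (longitudinal, 2 welds).
R_nwt = 0.6 × 90 × 0.1767 × 7 = 66.81 kip (transverse, base value).
(i) R_nwl + R_nwt = 143.2 kip; (ii) 0.85 R_nwl + 1.5 R_nwt = 165.1 kip.
R_n = max = 165.1 kip [governs: (ii)]; R_n/Ω = 82.56 kip.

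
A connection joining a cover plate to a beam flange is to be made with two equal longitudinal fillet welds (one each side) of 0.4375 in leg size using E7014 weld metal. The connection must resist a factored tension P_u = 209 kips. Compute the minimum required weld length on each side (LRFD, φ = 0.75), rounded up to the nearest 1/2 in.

E70XX → F_EXX = 70 ksi.
Throat t_e = 0.707 × 0.4375 = 0.3093 in.
φr_n = 0.75 × 0.6 × 70 × 0.3093 = 9.743 kips/in.
L_req = P_u / φr_n = 209 / 9.743 = 21.45 in total.
Per side: 21.45 / 2 = 10.73 in.
Round up → use L = 11 in on each side.

L = 11 in on each side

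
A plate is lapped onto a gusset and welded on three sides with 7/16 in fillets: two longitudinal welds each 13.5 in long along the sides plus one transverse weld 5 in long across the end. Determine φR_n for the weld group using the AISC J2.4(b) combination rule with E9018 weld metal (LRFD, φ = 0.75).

φR_n ≈ 401 kip

E90XX → F_EXX = 90 ksi.
t_e = 0.707 × 0.4375 = 0.3093 in.
R_nwl = 0.6 × 90 × 0.3093 × 27 = 451 kip (longitudinal, 2 welds).
R_nwt = 0.6 × 90 × 0.3093 × 5 = 83.51 kip (transverse, base value).
(i) R_nwl + R_nwt = 534.5 kip; (ii) 0.85 R_nwl + 1.5 R_nwt = 508.6 kip.
R_n = max = 534.5 kip [governs: (i)]; φR_n = 400.9 kip.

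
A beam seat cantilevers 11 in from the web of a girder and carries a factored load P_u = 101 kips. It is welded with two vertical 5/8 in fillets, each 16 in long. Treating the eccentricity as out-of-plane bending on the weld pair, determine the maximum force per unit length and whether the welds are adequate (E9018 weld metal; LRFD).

f_max ≈ 13.4 kip/in; adequate

E90XX → F_EXX = 90 ksi.
L_w = 2 × 16 = 32 in; section modulus (unit throat) S = 2 × L²/6 = 85.33 in².
Direct shear f_v = P/L_w = 101/32 = 3.156 kip/in.
Moment M = P × e = 101 × 11 = 1111 kip·in; bending f_b = M/S = 13.02 kip/in.
f_max = √(f_v² + f_b²) = √(3.156² + 13.02²) = 13.4 kip/in.
φr_n = 0.75 × 0.6 × 90 × (0.707 × 0.625) = 17.9 kip/in → adequate.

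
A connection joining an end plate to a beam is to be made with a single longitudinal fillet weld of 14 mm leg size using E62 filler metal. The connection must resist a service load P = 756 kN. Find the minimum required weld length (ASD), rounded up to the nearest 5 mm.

L = 415 mm

E62XX → F_EXX = 620 MPa.
Throat t_e = 0.707 × 14 = 9.898 mm.
r_n/Ω = (0.6 × 620 × 9.898) / 2.0 = 1841 N/mm = 1.841 kN/mm.
L_req = P / (r_n/Ω) = 756 / 1.841 = 410.6 mm total.
Round up → use L = 415 mm.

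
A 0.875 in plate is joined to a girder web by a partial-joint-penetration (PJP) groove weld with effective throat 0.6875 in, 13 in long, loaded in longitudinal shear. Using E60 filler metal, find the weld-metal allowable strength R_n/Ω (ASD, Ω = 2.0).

R_n/Ω ≈ 161 kips

E60XX → F_EXX = 60 ksi.
Effective throat (given) t_e = 0.6875 in.
A_we = 0.6875 × 13 = 8.938 in².
F_nw = 0.6 F_EXX = 36 ksi.
R_n/Ω = (36 × 8.938) / 2.0 = 160.9 kips.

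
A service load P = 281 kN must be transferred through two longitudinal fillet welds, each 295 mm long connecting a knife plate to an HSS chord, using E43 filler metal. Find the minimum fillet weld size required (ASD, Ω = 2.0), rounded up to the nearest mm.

w = 6 mm

E43XX → F_EXX = 430 MPa.
Total weld length L = 590 mm.
Required throat t_e = P × Ω / (0.6 F_EXX × L) = 281 × 2.0 / (0.6 × 430 × 590 × 10⁻³) = 3.692 mm.
Required leg w = t_e / 0.707 = 5.222 mm → use 6 mm.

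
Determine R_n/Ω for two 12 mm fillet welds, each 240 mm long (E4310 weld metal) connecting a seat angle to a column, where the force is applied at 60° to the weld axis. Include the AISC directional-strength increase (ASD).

R_n/Ω ≈ 737 kN

E43XX → F_EXX = 430 MPa.
t_e = 0.707 × 12 = 8.484 mm; A_we = 8.484 × 480 = 4072 mm².
Directional factor: 1.0 + 0.5 sin^1.5(60°) = 1.403.
F_nw = 0.6 × 430 × 1.403 = 362 MPa.
R_n/Ω = (362 × 4072) / 2.0 × 10⁻³ = 737 kN.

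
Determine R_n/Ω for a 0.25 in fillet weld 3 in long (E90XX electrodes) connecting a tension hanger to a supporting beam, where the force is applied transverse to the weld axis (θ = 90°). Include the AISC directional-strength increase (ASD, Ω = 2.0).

R_n/Ω ≈ 21.5 kips

E90XX → F_EXX = 90 ksi.
t_e = 0.707 × 0.25 = 0.1767 in; A_we = 0.1767 × 3 = 0.5302 in².
Directional factor: 1.0 + 0.5 sin^1.5(90°) = 1.5.
F_nw = 0.6 × 90 × 1.5 = 81 ksi.
R_n/Ω = (81 × 0.5302) / 2.0 = 21.48 kips.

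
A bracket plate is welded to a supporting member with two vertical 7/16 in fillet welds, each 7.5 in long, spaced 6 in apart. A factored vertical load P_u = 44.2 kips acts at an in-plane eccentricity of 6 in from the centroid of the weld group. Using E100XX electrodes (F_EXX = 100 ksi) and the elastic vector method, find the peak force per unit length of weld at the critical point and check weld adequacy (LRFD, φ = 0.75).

f_max ≈ 8.37 kip/in; adequate

Total weld length L_w = 15 in. Treat welds as unit-width lines.
Polar moment about centroid: J = 2[d³/12 + d(b/2)²] = 2[7.5³/12 + 7.5×3²] = 205.3 in³.
Direct shear f_v = P/L_w = 44.2 / 15 = 2.947 kip/in (vertical).
Torsion M = P·e = 44.2 × 6 = 265.2 kip·in.
Critical point at (x, y) = (3, 3.75) from centroid. f_tx = M·y/J = 4.844 kip/in; f_ty = M·x/J = 3.875 kip/in.
Resultant f_max = √[f_tx² + (f_v + f_ty)²] = √[4.844² + (2.947 + 3.875)²] = 8.367 kip/in.
Capacity per unit length: φr_n = 0.75 × 0.6 × 100 × (0.707 × 0.4375) = 13.92 kip/in.
8.367 ≤ 13.92 → adequate.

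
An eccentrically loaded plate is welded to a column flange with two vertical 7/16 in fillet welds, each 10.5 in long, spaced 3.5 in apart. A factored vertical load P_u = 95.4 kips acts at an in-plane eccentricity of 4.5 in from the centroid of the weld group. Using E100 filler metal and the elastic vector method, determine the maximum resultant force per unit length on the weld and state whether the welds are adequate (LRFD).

f_max ≈ 11.5 kip/in; adequate

E100XX → F_EXX = 100 ksi.
Total weld length L_w = 21 in. Treat welds as unit-width lines.
Polar moment about centroid: J = 2[d³/12 + d(b/2)²] = 2[10.5³/12 + 10.5×1.75²] = 257.2 in³.
Direct shear f_v = P/L_w = 95.4 / 21 = 4.543 kip/in (vertical).
Torsion M = P·e = 95.4 × 4.5 = 429.3 kip·in.
Critical point at (x, y) = (1.75, 5.25) from centroid. f_tx = M·y/J = 8.761 kip/in; f_ty = M·x/J = 2.92 kip/in.
Resultant f_max = √[f_tx² + (f_v + f_ty)²] = √[8.761² + (4.543 + 2.92)²] = 11.51 kip/in.
Capacity per unit length: φr_n = 0.75 × 0.6 × 100 × (0.707 × 0.4375) = 13.92 kip/in.
11.51 ≤ 13.92 → adequate.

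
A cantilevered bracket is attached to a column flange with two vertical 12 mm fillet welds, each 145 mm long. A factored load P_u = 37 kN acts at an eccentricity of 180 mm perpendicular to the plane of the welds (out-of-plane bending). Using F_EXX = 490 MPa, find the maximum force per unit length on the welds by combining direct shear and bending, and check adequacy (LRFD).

f_max ≈ 959 N/mm; adequate

L_w = 2 × 145 = 290 mm; section modulus (unit throat) S = 2 × L²/6 = 7008 mm².
Direct shear f_v = P/L_w = 37×10³/290 = 127.6 N/mm.
Moment M = P × e = 37×10³ × 180 = 6660000 N·mm; bending f_b = M/S = 950.3 N/mm.
f_max = √(f_v² + f_b²) = √(127.6² + 950.3²) = 958.8 N/mm.
φr_n = 0.75 × 0.6 × 490 × (0.707 × 12) = 1871 N/mm → adequate.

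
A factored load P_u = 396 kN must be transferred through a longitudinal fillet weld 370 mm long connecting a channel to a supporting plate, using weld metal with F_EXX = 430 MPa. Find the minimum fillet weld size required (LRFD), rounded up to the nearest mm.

w = 8 mm

Total weld length L = 370 mm.
Required throat t_e = P_u / (φ × 0.6 F_EXX × L) = 396 / (0.75 × 0.6 × 430 × 370 × 10⁻³) = 5.531 mm.
Required leg w = t_e / 0.707 = 7.823 mm → use 8 mm.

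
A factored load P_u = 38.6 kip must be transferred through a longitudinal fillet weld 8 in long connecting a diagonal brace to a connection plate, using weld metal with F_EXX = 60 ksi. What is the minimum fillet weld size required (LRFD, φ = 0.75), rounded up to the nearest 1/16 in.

Total weld length L = 8 in.
Required throat t_e = P_u / (φ × 0.6 F_EXX × L) = 38.6 / (0.75 × 0.6 × 60 × 8) = 0.1787 in.
Required leg w = t_e / 0.707 = 0.2528 in → use 5/16 in.

w = 5/16 in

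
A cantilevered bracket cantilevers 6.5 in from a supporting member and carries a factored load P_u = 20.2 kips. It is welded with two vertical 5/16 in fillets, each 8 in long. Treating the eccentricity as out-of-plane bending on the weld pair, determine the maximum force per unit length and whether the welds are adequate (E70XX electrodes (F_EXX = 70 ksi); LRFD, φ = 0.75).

L_w = 2 × 8 = 16 in; section modulus (unit throat) S = 2 × L²/6 = 21.33 in².
Direct shear f_v = P/L_w = 20.2/16 = 1.262 kip/in.
Moment M = P × e = 20.2 × 6.5 = 131.3 kip·in; bending f_b = M/S = 6.155 kip/in.
f_max = √(f_v² + f_b²) = √(1.262² + 6.155²) = 6.283 kip/in.
φr_n = 0.75 × 0.6 × 70 × (0.707 × 0.3125) = 6.96 kip/in → adequate.

f_max ≈ 6.28 kip/in; adequate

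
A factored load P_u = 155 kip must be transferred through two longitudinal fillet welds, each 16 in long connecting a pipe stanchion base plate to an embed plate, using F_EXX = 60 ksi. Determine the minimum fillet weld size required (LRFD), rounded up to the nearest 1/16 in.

Total weld length L = 32 in.
Required throat t_e = P_u / (φ × 0.6 F_EXX × L) = 155 / (0.75 × 0.6 × 60 × 32) = 0.1794 in.
Required leg w = t_e / 0.707 = 0.2537 in → use 5/16 in.

w = 5/16 in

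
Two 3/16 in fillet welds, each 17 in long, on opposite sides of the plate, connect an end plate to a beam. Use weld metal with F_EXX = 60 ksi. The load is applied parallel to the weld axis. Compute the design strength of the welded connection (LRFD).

Effective throat t_e = 0.707 × 0.1875 = 0.1326 in.
Total length L = 34 in; A_we = 0.1326 × 34 = 4.507 in².
F_nw = 0.6 F_EXX = 0.6 × 60 = 36 ksi.
φR_n = 0.75 × 36 × 4.507 = 121.7 kips.

φR_n ≈ 122 kips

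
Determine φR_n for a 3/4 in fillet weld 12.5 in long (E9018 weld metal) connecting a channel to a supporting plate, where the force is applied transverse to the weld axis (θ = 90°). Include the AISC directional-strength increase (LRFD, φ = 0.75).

E90XX → F_EXX = 90 ksi.
t_e = 0.707 × 0.75 = 0.5302 in; A_we = 0.5302 × 12.5 = 6.628 in².
Directional factor: 1.0 + 0.5 sin^1.5(90°) = 1.5.
F_nw = 0.6 × 90 × 1.5 = 81 ksi.
φR_n = 0.75 × 81 × 6.628 = 402.7 kip.

φR_n ≈ 403 kip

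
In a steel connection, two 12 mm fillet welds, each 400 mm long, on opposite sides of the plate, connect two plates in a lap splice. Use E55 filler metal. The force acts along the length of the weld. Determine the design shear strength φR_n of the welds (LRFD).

φR_n ≈ 1680 kN

E55XX → F_EXX = 550 MPa.
Effective throat t_e = 0.707 × 12 = 8.484 mm.
Total length L = 800 mm; A_we = 8.484 × 800 = 6787 mm².
F_nw = 0.6 F_EXX = 0.6 × 550 = 330 MPa.
φR_n = 0.75 × 330 × 6787 × 10⁻³ = 1680 kN.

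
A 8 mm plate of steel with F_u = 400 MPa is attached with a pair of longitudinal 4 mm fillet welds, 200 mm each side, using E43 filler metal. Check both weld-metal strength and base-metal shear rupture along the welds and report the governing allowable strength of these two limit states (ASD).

R_n/Ω ≈ 146 kN (weld metal governs)

E43XX → F_EXX = 430 MPa.
t_e = 0.707 × 4 = 2.828 mm; L = 400 mm.
Weld metal: R_n/Ω = (1/2.0) × 0.6 × 430 × 2.828 × 400 × 10⁻³ = 145.9 kN.
Base metal (shear rupture): R_n/Ω = (1/2.0) × 0.6 × 400 × 8 × 400 × 10⁻³ = 384 kN.
Governing: weld metal.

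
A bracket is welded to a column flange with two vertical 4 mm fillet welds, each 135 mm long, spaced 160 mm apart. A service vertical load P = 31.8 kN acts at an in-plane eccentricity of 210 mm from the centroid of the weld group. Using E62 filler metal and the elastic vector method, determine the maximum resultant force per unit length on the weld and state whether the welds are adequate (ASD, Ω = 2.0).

E62XX → F_EXX = 620 MPa.
Total weld length L_w = 270 mm. Treat welds as unit-width lines.
Polar moment about centroid: J = 2[d³/12 + d(b/2)²] = 2[135³/12 + 135×80²] = 2138000 mm³.
Direct shear f_v = P/L_w = 31.8×10³ / 270 = 117.8 N/mm (vertical).
Torsion M = P·e = 31.8×10³ × 210 = 6678000 N·mm.
Critical point at (x, y) = (80, 67.5) from centroid. f_tx = M·y/J = 210.8 N/mm; f_ty = M·x/J = 249.9 N/mm.
Resultant f_max = √[f_tx² + (f_v + f_ty)²] = √[210.8² + (117.8 + 249.9)²] = 423.8 N/mm.
Capacity per unit length: r_n/Ω = (1/2.0) × 0.6 × 620 × (0.707 × 4) = 526 N/mm.
423.8 ≤ 526 → adequate.

f_max ≈ 424 N/mm; adequate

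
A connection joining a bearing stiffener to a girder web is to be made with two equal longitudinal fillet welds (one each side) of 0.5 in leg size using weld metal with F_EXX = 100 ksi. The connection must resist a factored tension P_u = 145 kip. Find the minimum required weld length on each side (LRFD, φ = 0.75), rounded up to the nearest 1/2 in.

L = 5 in on each side

Throat t_e = 0.707 × 0.5 = 0.3535 in.
φr_n = 0.75 × 0.6 × 100 × 0.3535 = 15.91 kip/in.
L_req = P_u / φr_n = 145 / 15.91 = 9.115 in total.
Per side: 9.115 / 2 = 4.558 in.
Round up → use L = 5 in on each side.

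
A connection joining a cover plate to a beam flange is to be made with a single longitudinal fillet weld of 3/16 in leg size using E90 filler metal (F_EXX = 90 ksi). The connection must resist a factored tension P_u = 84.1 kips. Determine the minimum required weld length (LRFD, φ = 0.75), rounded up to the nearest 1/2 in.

Throat t_e = 0.707 × 0.1875 = 0.1326 in.
φr_n = 0.75 × 0.6 × 90 × 0.1326 = 5.369 kips/in.
L_req = P_u / φr_n = 84.1 / 5.369 = 15.66 in total.
Round up → use L = 16 in.

L = 16 in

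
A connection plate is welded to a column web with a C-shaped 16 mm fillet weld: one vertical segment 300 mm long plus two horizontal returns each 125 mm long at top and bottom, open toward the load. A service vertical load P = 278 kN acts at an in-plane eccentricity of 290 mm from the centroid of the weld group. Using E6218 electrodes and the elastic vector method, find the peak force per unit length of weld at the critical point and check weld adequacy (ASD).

E62XX → F_EXX = 620 MPa.
Total weld length L_w = 550 mm. Treat welds as unit-width lines.
Centroid: x̄ = 2×125×62.5 / 550 = 28.41 mm from the vertical weld.
Polar moment about centroid: J = I_x + I_y = [300³/12 + 2×125×150²] + [300×28.41² + 2(125³/12 + 125×34.09²)] = 8733000 mm³.
Direct shear f_v = P/L_w = 278×10³ / 550 = 505.5 N/mm (vertical).
Torsion M = P·e = 278×10³ × 290 = 80620000 N·mm.
Critical point at (x, y) = (96.59, 150) from centroid. f_tx = M·y/J = 1385 N/mm; f_ty = M·x/J = 891.7 N/mm.
Resultant f_max = √[f_tx² + (f_v + f_ty)²] = √[1385² + (505.5 + 891.7)²] = 1967 N/mm.
Capacity per unit length: r_n/Ω = (1/2.0) × 0.6 × 620 × (0.707 × 16) = 2104 N/mm.
1967 ≤ 2104 → adequate.

f_max ≈ 1970 N/mm; adequate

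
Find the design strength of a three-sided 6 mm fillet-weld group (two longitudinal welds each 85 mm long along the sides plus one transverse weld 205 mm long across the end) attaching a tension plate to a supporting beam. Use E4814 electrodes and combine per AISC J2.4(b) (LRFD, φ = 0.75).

φR_n ≈ 414 kN

E48XX → F_EXX = 480 MPa.
t_e = 0.707 × 6 = 4.242 mm.
R_nwl = 0.6 × 480 × 4.242 × 170 × 10⁻³ = 207.7 kN (longitudinal, 2 welds).
R_nwt = 0.6 × 480 × 4.242 × 205 × 10⁻³ = 250.4 kN (transverse, base value).
(i) R_nwl + R_nwt = 458.1 kN; (ii) 0.85 R_nwl + 1.5 R_nwt = 552.2 kN.
R_n = max = 552.2 kN [governs: (ii)]; φR_n = 414.2 kN.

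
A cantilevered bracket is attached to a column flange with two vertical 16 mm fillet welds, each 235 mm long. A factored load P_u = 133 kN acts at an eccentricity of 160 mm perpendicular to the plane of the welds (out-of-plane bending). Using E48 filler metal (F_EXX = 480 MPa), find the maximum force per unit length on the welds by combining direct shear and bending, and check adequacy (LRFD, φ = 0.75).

f_max ≈ 1190 N/mm; adequate

L_w = 2 × 235 = 470 mm; section modulus (unit throat) S = 2 × L²/6 = 18410 mm².
Direct shear f_v = P/L_w = 133×10³/470 = 283 N/mm.
Moment M = P × e = 133×10³ × 160 = 21280000 N·mm; bending f_b = M/S = 1156 N/mm.
f_max = √(f_v² + f_b²) = √(283² + 1156²) = 1190 N/mm.
φr_n = 0.75 × 0.6 × 480 × (0.707 × 16) = 2443 N/mm → adequate.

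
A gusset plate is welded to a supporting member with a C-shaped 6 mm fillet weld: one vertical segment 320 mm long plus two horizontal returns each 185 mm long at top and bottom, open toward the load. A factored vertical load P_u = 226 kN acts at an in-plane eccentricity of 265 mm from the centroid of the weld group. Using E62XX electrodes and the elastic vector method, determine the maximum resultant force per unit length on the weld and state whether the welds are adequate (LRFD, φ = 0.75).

f_max ≈ 1090 N/mm; adequate

E62XX → F_EXX = 620 MPa.
Total weld length L_w = 690 mm. Treat welds as unit-width lines.
Centroid: x̄ = 2×185×92.5 / 690 = 49.6 mm from the vertical weld.
Polar moment about centroid: J = I_x + I_y = [320³/12 + 2×185×160²] + [320×49.6² + 2(185³/12 + 185×42.9²)] = 14730000 mm³.
Direct shear f_v = P/L_w = 226×10³ / 690 = 327.5 N/mm (vertical).
Torsion M = P·e = 226×10³ × 265 = 59890000 N·mm.
Critical point at (x, y) = (135.4, 160) from centroid. f_tx = M·y/J = 650.7 N/mm; f_ty = M·x/J = 550.7 N/mm.
Resultant f_max = √[f_tx² + (f_v + f_ty)²] = √[650.7² + (327.5 + 550.7)²] = 1093 N/mm.
Capacity per unit length: φr_n = 0.75 × 0.6 × 620 × (0.707 × 6) = 1184 N/mm.
1093 ≤ 1184 → adequate.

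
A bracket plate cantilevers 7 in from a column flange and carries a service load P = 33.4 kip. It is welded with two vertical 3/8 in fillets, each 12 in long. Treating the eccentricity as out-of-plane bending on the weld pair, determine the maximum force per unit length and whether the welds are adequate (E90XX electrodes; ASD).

f_max ≈ 5.07 kip/in; adequate

E90XX → F_EXX = 90 ksi.
L_w = 2 × 12 = 24 in; section modulus (unit throat) S = 2 × L²/6 = 48 in².
Direct shear f_v = P/L_w = 33.4/24 = 1.392 kip/in.
Moment M = P × e = 33.4 × 7 = 233.8 kip·in; bending f_b = M/S = 4.871 kip/in.
f_max = √(f_v² + f_b²) = √(1.392² + 4.871²) = 5.066 kip/in.
r_n/Ω = (1/2.0) × 0.6 × 90 × (0.707 × 0.375) = 7.158 kip/in → adequate.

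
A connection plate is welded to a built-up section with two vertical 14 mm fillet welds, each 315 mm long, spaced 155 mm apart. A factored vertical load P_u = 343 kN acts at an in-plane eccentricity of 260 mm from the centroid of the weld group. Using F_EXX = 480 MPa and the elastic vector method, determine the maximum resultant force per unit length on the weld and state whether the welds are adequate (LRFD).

f_max ≈ 2040 N/mm; adequate

Total weld length L_w = 630 mm. Treat welds as unit-width lines.
Polar moment about centroid: J = 2[d³/12 + d(b/2)²] = 2[315³/12 + 315×77.5²] = 8993000 mm³.
Direct shear f_v = P/L_w = 343×10³ / 630 = 544.4 N/mm (vertical).
Torsion M = P·e = 343×10³ × 260 = 89180000 N·mm.
Critical point at (x, y) = (77.5, 157.5) from centroid. f_tx = M·y/J = 1562 N/mm; f_ty = M·x/J = 768.5 N/mm.
Resultant f_max = √[f_tx² + (f_v + f_ty)²] = √[1562² + (544.4 + 768.5)²] = 2040 N/mm.
Capacity per unit length: φr_n = 0.75 × 0.6 × 480 × (0.707 × 14) = 2138 N/mm.
2040 ≤ 2138 → adequate.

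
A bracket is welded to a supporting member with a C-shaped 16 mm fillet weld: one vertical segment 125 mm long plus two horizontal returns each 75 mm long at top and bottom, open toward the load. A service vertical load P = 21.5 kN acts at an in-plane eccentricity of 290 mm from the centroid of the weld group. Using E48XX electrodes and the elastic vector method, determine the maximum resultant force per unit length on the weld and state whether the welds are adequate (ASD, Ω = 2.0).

f_max ≈ 620 N/mm; adequate

E48XX → F_EXX = 480 MPa.
Total weld length L_w = 275 mm. Treat welds as unit-width lines.
Centroid: x̄ = 2×75×37.5 / 275 = 20.45 mm from the vertical weld.
Polar moment about centroid: J = I_x + I_y = [125³/12 + 2×75×62.5²] + [125×20.45² + 2(75³/12 + 75×17.05²)] = 914900 mm³.
Direct shear f_v = P/L_w = 21.5×10³ / 275 = 78.18 N/mm (vertical).
Torsion M = P·e = 21.5×10³ × 290 = 6235000 N·mm.
Critical point at (x, y) = (54.55, 62.5) from centroid. f_tx = M·y/J = 425.9 N/mm; f_ty = M·x/J = 371.7 N/mm.
Resultant f_max = √[f_tx² + (f_v + f_ty)²] = √[425.9² + (78.18 + 371.7)²] = 619.6 N/mm.
Capacity per unit length: r_n/Ω = (1/2.0) × 0.6 × 480 × (0.707 × 16) = 1629 N/mm.
619.6 ≤ 1629 → adequate.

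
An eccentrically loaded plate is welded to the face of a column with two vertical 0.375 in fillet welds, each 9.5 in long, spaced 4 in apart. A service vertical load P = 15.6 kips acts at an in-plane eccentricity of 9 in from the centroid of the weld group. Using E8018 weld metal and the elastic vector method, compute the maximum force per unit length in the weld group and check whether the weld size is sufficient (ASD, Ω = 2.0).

f_max ≈ 3.7 kip/in; adequate

E80XX → F_EXX = 80 ksi.
Total weld length L_w = 19 in. Treat welds as unit-width lines.
Polar moment about centroid: J = 2[d³/12 + d(b/2)²] = 2[9.5³/12 + 9.5×2²] = 218.9 in³.
Direct shear f_v = P/L_w = 15.6 / 19 = 0.8211 kip/in (vertical).
Torsion M = P·e = 15.6 × 9 = 140.4 kip·in.
Critical point at (x, y) = (2, 4.75) from centroid. f_tx = M·y/J = 3.047 kip/in; f_ty = M·x/J = 1.283 kip/in.
Resultant f_max = √[f_tx² + (f_v + f_ty)²] = √[3.047² + (0.8211 + 1.283)²] = 3.702 kip/in.
Capacity per unit length: r_n/Ω = (1/2.0) × 0.6 × 80 × (0.707 × 0.375) = 6.363 kip/in.
3.702 ≤ 6.363 → adequate.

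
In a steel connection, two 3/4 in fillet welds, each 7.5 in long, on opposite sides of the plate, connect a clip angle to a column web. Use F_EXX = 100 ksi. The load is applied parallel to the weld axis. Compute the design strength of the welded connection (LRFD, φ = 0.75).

Effective throat t_e = 0.707 × 0.75 = 0.5302 in.
Total length L = 15 in; A_we = 0.5302 × 15 = 7.954 in².
F_nw = 0.6 F_EXX = 0.6 × 100 = 60 ksi.
φR_n = 0.75 × 60 × 7.954 = 357.9 kip.

φR_n ≈ 358 kip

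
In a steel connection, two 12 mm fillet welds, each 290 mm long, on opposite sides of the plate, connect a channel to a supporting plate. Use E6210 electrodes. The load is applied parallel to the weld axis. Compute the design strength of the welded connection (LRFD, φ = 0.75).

φR_n ≈ 1370 kN

E62XX → F_EXX = 620 MPa.
Effective throat t_e = 0.707 × 12 = 8.484 mm.
Total length L = 580 mm; A_we = 8.484 × 580 = 4921 mm².
F_nw = 0.6 F_EXX = 0.6 × 620 = 372 MPa.
φR_n = 0.75 × 372 × 4921 × 10⁻³ = 1373 kN.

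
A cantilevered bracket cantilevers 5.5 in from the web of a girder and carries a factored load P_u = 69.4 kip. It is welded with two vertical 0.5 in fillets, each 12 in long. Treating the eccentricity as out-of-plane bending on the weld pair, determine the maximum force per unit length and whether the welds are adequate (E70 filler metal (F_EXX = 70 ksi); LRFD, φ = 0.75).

L_w = 2 × 12 = 24 in; section modulus (unit throat) S = 2 × L²/6 = 48 in².
Direct shear f_v = P/L_w = 69.4/24 = 2.892 kip/in.
Moment M = P × e = 69.4 × 5.5 = 381.7 kip·in; bending f_b = M/S = 7.952 kip/in.
f_max = √(f_v² + f_b²) = √(2.892² + 7.952²) = 8.462 kip/in.
φr_n = 0.75 × 0.6 × 70 × (0.707 × 0.5) = 11.14 kip/in → adequate.

f_max ≈ 8.46 kip/in; adequate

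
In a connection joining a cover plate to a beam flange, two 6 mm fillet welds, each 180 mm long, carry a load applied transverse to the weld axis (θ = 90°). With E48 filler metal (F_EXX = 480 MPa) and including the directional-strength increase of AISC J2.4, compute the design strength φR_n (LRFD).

t_e = 0.707 × 6 = 4.242 mm; A_we = 4.242 × 360 = 1527 mm².
Directional factor: 1.0 + 0.5 sin^1.5(90°) = 1.5.
F_nw = 0.6 × 480 × 1.5 = 432 MPa.
φR_n = 0.75 × 432 × 1527 × 10⁻³ = 494.8 kN.

φR_n ≈ 495 kN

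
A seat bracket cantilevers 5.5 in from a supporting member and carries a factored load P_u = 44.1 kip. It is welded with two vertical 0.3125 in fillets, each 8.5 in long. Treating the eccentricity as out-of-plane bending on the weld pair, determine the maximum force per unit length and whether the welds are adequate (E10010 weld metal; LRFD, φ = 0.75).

f_max ≈ 10.4 kip/in; NOT adequate

E100XX → F_EXX = 100 ksi.
L_w = 2 × 8.5 = 17 in; section modulus (unit throat) S = 2 × L²/6 = 24.08 in².
Direct shear f_v = P/L_w = 44.1/17 = 2.594 kip/in.
Moment M = P × e = 44.1 × 5.5 = 242.55 kip·in; bending f_b = M/S = 10.07 kip/in.
f_max = √(f_v² + f_b²) = √(2.594² + 10.07²) = 10.4 kip/in.
φr_n = 0.75 × 0.6 × 100 × (0.707 × 0.3125) = 9.942 kip/in → NOT adequate.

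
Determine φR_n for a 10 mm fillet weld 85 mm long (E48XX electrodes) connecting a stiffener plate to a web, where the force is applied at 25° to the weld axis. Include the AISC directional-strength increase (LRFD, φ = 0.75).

E48XX → F_EXX = 480 MPa.
t_e = 0.707 × 10 = 7.07 mm; A_we = 7.07 × 85 = 600.9 mm².
Directional factor: 1.0 + 0.5 sin^1.5(25°) = 1.137.
F_nw = 0.6 × 480 × 1.137 = 327.6 MPa.
φR_n = 0.75 × 327.6 × 600.9 × 10⁻³ = 147.6 kN.

φR_n ≈ 148 kN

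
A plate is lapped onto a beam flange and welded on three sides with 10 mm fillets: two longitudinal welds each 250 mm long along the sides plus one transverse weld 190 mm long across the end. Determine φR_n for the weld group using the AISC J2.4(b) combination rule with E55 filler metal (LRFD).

φR_n ≈ 1240 kN

E55XX → F_EXX = 550 MPa.
t_e = 0.707 × 10 = 7.07 mm.
R_nwl = 0.6 × 550 × 7.07 × 500 × 10⁻³ = 1167 kN (longitudinal, 2 welds).
R_nwt = 0.6 × 550 × 7.07 × 190 × 10⁻³ = 443.3 kN (transverse, base value).
(i) R_nwl + R_nwt = 1610 kN; (ii) 0.85 R_nwl + 1.5 R_nwt = 1657 kN.
R_n = max = 1657 kN [governs: (ii)]; φR_n = 1242 kN.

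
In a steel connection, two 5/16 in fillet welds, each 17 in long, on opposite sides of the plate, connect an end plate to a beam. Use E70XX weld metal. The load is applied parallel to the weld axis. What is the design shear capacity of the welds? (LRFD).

E70XX → F_EXX = 70 ksi.
Effective throat t_e = 0.707 × 0.3125 = 0.2209 in.
Total length L = 34 in; A_we = 0.2209 × 34 = 7.512 in².
F_nw = 0.6 F_EXX = 0.6 × 70 = 42 ksi.
φR_n = 0.75 × 42 × 7.512 = 236.6 kip.

φR_n ≈ 237 kip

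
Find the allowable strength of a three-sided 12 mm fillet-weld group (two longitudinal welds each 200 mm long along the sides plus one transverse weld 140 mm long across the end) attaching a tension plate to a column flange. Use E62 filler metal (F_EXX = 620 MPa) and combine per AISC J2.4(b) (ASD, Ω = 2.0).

R_n/Ω ≈ 868 kN

t_e = 0.707 × 12 = 8.484 mm.
R_nwl = 0.6 × 620 × 8.484 × 400 × 10⁻³ = 1262 kN (longitudinal, 2 welds).
R_nwt = 0.6 × 620 × 8.484 × 140 × 10⁻³ = 441.8 kN (transverse, base value).
(i) R_nwl + R_nwt = 1704 kN; (ii) 0.85 R_nwl + 1.5 R_nwt = 1736 kN.
R_n = max = 1736 kN [governs: (ii)]; R_n/Ω = 867.9 kN.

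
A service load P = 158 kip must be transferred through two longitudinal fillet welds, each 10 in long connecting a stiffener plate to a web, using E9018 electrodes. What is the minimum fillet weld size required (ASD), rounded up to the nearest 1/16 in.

E90XX → F_EXX = 90 ksi.
Total weld length L = 20 in.
Required throat t_e = P × Ω / (0.6 F_EXX × L) = 158 × 2.0 / (0.6 × 90 × 20) = 0.2926 in.
Required leg w = t_e / 0.707 = 0.4139 in → use 7/16 in.

w = 7/16 in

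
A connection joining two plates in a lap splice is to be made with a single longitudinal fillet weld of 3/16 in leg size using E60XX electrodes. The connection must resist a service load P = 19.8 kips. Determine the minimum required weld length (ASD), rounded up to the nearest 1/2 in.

E60XX → F_EXX = 60 ksi.
Throat t_e = 0.707 × 0.1875 = 0.1326 in.
r_n/Ω = (0.6 × 60 × 0.1326) / 2.0 = 2.386 kip/in.
L_req = P / (r_n/Ω) = 19.8 / 2.386 = 8.298 in total.
Round up → use L = 8.5 in.

L = 8.5 in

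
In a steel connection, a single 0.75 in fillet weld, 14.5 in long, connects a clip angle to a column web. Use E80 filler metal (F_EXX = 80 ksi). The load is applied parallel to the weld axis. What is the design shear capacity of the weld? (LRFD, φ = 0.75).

φR_n ≈ 277 kip

Effective throat t_e = 0.707 × 0.75 = 0.5302 in.
Total length L = 14.5 in; A_we = 0.5302 × 14.5 = 7.689 in².
F_nw = 0.6 F_EXX = 0.6 × 80 = 48 ksi.
φR_n = 0.75 × 48 × 7.689 = 276.8 kip.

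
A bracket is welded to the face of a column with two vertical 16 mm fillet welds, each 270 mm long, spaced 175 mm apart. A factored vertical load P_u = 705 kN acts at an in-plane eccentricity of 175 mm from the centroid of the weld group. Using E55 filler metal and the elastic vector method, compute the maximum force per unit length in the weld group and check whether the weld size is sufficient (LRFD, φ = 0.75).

E55XX → F_EXX = 550 MPa.
Total weld length L_w = 540 mm. Treat welds as unit-width lines.
Polar moment about centroid: J = 2[d³/12 + d(b/2)²] = 2[270³/12 + 270×87.5²] = 7415000 mm³.
Direct shear f_v = P/L_w = 705×10³ / 540 = 1306 N/mm (vertical).
Torsion M = P·e = 705×10³ × 175 = 123380000 N·mm.
Critical point at (x, y) = (87.5, 135) from centroid. f_tx = M·y/J = 2246 N/mm; f_ty = M·x/J = 1456 N/mm.
Resultant f_max = √[f_tx² + (f_v + f_ty)²] = √[2246² + (1306 + 1456)²] = 3560 N/mm.
Capacity per unit length: φr_n = 0.75 × 0.6 × 550 × (0.707 × 16) = 2800 N/mm.
3560 > 2800 → NOT adequate.

f_max ≈ 3560 N/mm; NOT adequate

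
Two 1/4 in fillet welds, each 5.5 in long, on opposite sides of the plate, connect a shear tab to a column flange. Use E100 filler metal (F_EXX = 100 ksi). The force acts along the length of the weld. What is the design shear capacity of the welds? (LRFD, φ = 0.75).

Effective throat t_e = 0.707 × 0.25 = 0.1767 in.
Total length L = 11 in; A_we = 0.1767 × 11 = 1.944 in².
F_nw = 0.6 F_EXX = 0.6 × 100 = 60 ksi.
φR_n = 0.75 × 60 × 1.944 = 87.49 kips.

φR_n ≈ 87.5 kips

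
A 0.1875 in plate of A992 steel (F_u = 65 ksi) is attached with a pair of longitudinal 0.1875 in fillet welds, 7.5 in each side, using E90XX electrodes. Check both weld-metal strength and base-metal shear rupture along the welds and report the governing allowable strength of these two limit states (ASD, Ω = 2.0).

E90XX → F_EXX = 90 ksi.
t_e = 0.707 × 0.1875 = 0.1326 in; L = 15 in.
Weld metal: R_n/Ω = (1/2.0) × 0.6 × 90 × 0.1326 × 15 = 53.69 kips.
Base metal (shear rupture): R_n/Ω = (1/2.0) × 0.6 × 65 × 0.1875 × 15 = 54.84 kips.
Governing: weld metal.

R_n/Ω ≈ 53.7 kips (weld metal governs)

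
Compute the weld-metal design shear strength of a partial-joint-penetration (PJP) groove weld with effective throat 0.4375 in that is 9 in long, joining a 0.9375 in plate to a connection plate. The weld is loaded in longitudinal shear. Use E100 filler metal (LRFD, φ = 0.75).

φR_n ≈ 177 kips

E100XX → F_EXX = 100 ksi.
Effective throat (given) t_e = 0.4375 in.
A_we = 0.4375 × 9 = 3.938 in².
F_nw = 0.6 F_EXX = 60 ksi.
φR_n = 0.75 × 60 × 3.938 = 177.2 kips.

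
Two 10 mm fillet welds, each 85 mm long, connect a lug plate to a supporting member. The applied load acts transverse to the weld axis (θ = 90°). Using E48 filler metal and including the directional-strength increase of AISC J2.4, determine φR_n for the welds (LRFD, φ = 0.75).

φR_n ≈ 389 kN

E48XX → F_EXX = 480 MPa.
t_e = 0.707 × 10 = 7.07 mm; A_we = 7.07 × 170 = 1202 mm².
Directional factor: 1.0 + 0.5 sin^1.5(90°) = 1.5.
F_nw = 0.6 × 480 × 1.5 = 432 MPa.
φR_n = 0.75 × 432 × 1202 × 10⁻³ = 389.4 kN.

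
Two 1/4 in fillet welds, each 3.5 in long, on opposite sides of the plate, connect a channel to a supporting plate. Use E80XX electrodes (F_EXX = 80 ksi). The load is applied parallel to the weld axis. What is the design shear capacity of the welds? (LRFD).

Effective throat t_e = 0.707 × 0.25 = 0.1767 in.
Total length L = 7 in; A_we = 0.1767 × 7 = 1.237 in².
F_nw = 0.6 F_EXX = 0.6 × 80 = 48 ksi.
φR_n = 0.75 × 48 × 1.237 = 44.54 kips.

φR_n ≈ 44.5 kips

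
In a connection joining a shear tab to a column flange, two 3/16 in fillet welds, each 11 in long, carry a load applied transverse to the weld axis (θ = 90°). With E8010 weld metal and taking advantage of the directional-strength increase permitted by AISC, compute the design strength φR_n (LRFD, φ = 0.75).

E80XX → F_EXX = 80 ksi.
t_e = 0.707 × 0.1875 = 0.1326 in; A_we = 0.1326 × 22 = 2.916 in².
Directional factor: 1.0 + 0.5 sin^1.5(90°) = 1.5.
F_nw = 0.6 × 80 × 1.5 = 72 ksi.
φR_n = 0.75 × 72 × 2.916 = 157.5 kips.

φR_n ≈ 157 kips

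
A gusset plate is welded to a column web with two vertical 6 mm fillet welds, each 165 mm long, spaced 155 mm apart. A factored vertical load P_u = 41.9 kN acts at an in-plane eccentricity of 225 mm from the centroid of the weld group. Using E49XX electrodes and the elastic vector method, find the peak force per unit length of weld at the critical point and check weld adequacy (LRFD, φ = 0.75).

E49XX → F_EXX = 490 MPa.
Total weld length L_w = 330 mm. Treat welds as unit-width lines.
Polar moment about centroid: J = 2[d³/12 + d(b/2)²] = 2[165³/12 + 165×77.5²] = 2731000 mm³.
Direct shear f_v = P/L_w = 41.9×10³ / 330 = 127 N/mm (vertical).
Torsion M = P·e = 41.9×10³ × 225 = 9427500 N·mm.
Critical point at (x, y) = (77.5, 82.5) from centroid. f_tx = M·y/J = 284.8 N/mm; f_ty = M·x/J = 267.6 N/mm.
Resultant f_max = √[f_tx² + (f_v + f_ty)²] = √[284.8² + (127 + 267.6)²] = 486.6 N/mm.
Capacity per unit length: φr_n = 0.75 × 0.6 × 490 × (0.707 × 6) = 935.4 N/mm.
486.6 ≤ 935.4 → adequate.

f_max ≈ 487 N/mm; adequate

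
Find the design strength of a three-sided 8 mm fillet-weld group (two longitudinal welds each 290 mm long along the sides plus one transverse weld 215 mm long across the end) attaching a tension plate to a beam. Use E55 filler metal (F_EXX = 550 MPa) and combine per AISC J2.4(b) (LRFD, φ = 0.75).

φR_n ≈ 1140 kN

t_e = 0.707 × 8 = 5.656 mm.
R_nwl = 0.6 × 550 × 5.656 × 580 × 10⁻³ = 1083 kN (longitudinal, 2 welds).
R_nwt = 0.6 × 550 × 5.656 × 215 × 10⁻³ = 401.3 kN (transverse, base value).
(i) R_nwl + R_nwt = 1484 kN; (ii) 0.85 R_nwl + 1.5 R_nwt = 1522 kN.
R_n = max = 1522 kN [governs: (ii)]; φR_n = 1142 kN.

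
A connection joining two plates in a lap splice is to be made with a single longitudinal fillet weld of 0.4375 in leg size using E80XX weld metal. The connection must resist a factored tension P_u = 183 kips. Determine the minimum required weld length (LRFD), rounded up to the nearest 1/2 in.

L = 16.5 in

E80XX → F_EXX = 80 ksi.
Throat t_e = 0.707 × 0.4375 = 0.3093 in.
φr_n = 0.75 × 0.6 × 80 × 0.3093 = 11.14 kips/in.
L_req = P_u / φr_n = 183 / 11.14 = 16.43 in total.
Round up → use L = 16.5 in.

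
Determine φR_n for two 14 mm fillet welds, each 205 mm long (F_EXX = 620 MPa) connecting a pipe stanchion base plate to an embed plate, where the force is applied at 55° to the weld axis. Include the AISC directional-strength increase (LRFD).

t_e = 0.707 × 14 = 9.898 mm; A_we = 9.898 × 410 = 4058 mm².
Directional factor: 1.0 + 0.5 sin^1.5(55°) = 1.371.
F_nw = 0.6 × 620 × 1.371 = 509.9 MPa.
φR_n = 0.75 × 509.9 × 4058 × 10⁻³ = 1552 kN.

φR_n ≈ 1550 kN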